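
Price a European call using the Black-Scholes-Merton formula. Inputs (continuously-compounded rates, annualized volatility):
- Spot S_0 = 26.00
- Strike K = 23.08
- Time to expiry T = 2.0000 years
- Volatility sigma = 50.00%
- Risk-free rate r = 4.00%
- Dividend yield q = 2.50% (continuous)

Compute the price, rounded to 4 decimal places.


d1 = (ln(S/K) + (r - q + 0.5*sigma^2) * T) / (sigma * sqrt(T)) = 0.56445520
d2 = d1 - sigma * sqrt(T) = -0.14265159
exp(-rT) = 0.92311635; exp(-qT) = 0.95122942
C = S_0 * exp(-qT) * N(d1) - K * exp(-rT) * N(d2)
N(d1) = 0.71377781; N(d2) = 0.44328268
C = 26.0000 * 0.95122942 * 0.71377781 - 23.0800 * 0.92311635 * 0.44328268 = 8.2088

Answer: Price = 8.2088


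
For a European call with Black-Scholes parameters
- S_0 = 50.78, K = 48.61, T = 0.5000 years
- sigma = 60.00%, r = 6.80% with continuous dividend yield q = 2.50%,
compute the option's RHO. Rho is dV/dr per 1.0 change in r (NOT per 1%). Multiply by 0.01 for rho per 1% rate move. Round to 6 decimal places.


d1 = 0.3657469879; d2 = -0.0585170808
phi(d1) = 0.3731316536; exp(-qT) = 0.9875778005; exp(-rT) = 0.9665715046
N(d2) = 0.4766683787
Rho = K*T*exp(-rT)*N(d2) = 48.6100 * 0.5000 * 0.9665715046 * 0.4766683787 = 11.198142

Answer: Rho = 11.198142


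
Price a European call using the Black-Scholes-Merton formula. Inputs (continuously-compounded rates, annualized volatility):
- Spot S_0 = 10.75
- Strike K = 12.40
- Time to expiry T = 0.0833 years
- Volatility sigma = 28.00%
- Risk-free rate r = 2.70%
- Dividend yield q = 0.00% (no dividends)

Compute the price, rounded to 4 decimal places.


Answer: Price = 0.0155

Derivation:
d1 = (ln(S/K) + (r - q + 0.5*sigma^2) * T) / (sigma * sqrt(T)) = -1.69869301
d2 = d1 - sigma * sqrt(T) = -1.77950588
exp(-rT) = 0.99775343; exp(-qT) = 1.00000000
C = S_0 * exp(-qT) * N(d1) - K * exp(-rT) * N(d2)
N(d1) = 0.04468852; N(d2) = 0.03757843
C = 10.7500 * 1.00000000 * 0.04468852 - 12.4000 * 0.99775343 * 0.03757843 = 0.0155


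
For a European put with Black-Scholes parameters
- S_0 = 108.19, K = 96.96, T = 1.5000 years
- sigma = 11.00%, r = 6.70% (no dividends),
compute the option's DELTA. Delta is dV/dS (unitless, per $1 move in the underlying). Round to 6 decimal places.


d1 = 1.6267983160; d2 = 1.4920763802
phi(d1) = 0.1062272179; exp(-qT) = 1.0000000000; exp(-rT) = 0.9043851124
N(-d1) = 0.0518899697
Delta = -exp(-qT) * N(-d1) = -1.0000000000 * 0.0518899697 = -0.051890

Answer: Delta = -0.051890


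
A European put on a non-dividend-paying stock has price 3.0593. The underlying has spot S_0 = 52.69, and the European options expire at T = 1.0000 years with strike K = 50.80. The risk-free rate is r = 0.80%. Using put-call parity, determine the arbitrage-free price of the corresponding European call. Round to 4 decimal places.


Answer: Call price = 5.3541

Derivation:
Put-call parity: C - P = S_0 * exp(-qT) - K * exp(-rT).
S_0 * exp(-qT) = 52.6900 * 1.00000000 = 52.69000000
K * exp(-rT) = 50.8000 * 0.99203191 = 50.39522127
C = P + S*exp(-qT) - K*exp(-rT)
C = 3.0593 + 52.69000000 - 50.39522127 = 5.3541


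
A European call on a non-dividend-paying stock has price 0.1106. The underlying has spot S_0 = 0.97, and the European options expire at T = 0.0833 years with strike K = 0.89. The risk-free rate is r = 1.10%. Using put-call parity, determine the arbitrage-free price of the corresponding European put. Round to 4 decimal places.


Answer: Put price = 0.0298

Derivation:
Put-call parity: C - P = S_0 * exp(-qT) - K * exp(-rT).
S_0 * exp(-qT) = 0.9700 * 1.00000000 = 0.97000000
K * exp(-rT) = 0.8900 * 0.99908412 = 0.88918487
P = C - S*exp(-qT) + K*exp(-rT)
P = 0.1106 - 0.97000000 + 0.88918487 = 0.0298


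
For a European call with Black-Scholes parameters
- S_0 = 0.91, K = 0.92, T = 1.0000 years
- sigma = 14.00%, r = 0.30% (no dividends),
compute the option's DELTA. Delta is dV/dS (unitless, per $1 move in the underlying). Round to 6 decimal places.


Answer: Delta = 0.505331

Derivation:
d1 = 0.0133637819; d2 = -0.1266362181
phi(d1) = 0.3989066583; exp(-qT) = 1.0000000000; exp(-rT) = 0.9970044955
N(d1) = 0.5053312189
Delta = exp(-qT) * N(d1) = 1.0000000000 * 0.5053312189 = 0.505331


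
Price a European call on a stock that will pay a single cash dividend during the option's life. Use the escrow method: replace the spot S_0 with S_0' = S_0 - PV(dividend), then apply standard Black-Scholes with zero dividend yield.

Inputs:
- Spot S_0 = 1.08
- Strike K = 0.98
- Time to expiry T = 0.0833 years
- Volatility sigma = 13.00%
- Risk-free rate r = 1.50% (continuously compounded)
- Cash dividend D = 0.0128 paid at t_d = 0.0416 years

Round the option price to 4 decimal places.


Answer: Price = 0.0886

Derivation:
PV(D) = D * exp(-r * t_d) = 0.0128 * 0.99937619 = 0.01279202
S_0' = S_0 - PV(D) = 1.0800 - 0.01279202 = 1.06720798
d1 = (ln(S_0'/K) + (r + sigma^2/2)*T) / (sigma*sqrt(T)) = 2.32413015
d2 = d1 - sigma*sqrt(T) = 2.28660989
exp(-rT) = 0.99875128
N(d1) = 0.98994074; N(d2) = 0.98889070
C = S_0' * N(d1) - K * exp(-rT) * N(d2) = 1.06720798 * 0.98994074 - 0.9800 * 0.99875128 * 0.98889070 = 0.0886


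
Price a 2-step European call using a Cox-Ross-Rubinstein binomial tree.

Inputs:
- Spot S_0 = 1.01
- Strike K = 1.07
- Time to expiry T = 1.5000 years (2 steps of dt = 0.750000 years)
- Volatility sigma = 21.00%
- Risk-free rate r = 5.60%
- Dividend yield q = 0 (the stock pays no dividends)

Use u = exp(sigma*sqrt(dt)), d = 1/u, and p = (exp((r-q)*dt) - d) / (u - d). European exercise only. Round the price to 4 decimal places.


Answer: Price = V(0,0) = 0.1152

Derivation:
dt = T/N = 0.750000
u = exp(sigma*sqrt(dt)) = 1.199453; d = 1/u = 0.833714
p = (exp((r-q)*dt) - d) / (u - d) = 0.571940
Discount per step: exp(-r*dt) = 0.958870
Stock lattice S(k, i) with i counting down-moves:
  k=0: S(0,0) = 1.0100
  k=1: S(1,0) = 1.2114; S(1,1) = 0.8421
  k=2: S(2,0) = 1.4531; S(2,1) = 1.0100; S(2,2) = 0.7020
Terminal payoffs V(N, i) = max(S_T - K, 0):
  V(2,0) = 0.383074; V(2,1) = 0.000000; V(2,2) = 0.000000
Backward induction: V(k, i) = exp(-r*dt) * [p * V(k+1, i) + (1-p) * V(k+1, i+1)].
  V(1,0) = exp(-r*dt) * [p*0.383074 + (1-p)*0.000000] = 0.210084
  V(1,1) = exp(-r*dt) * [p*0.000000 + (1-p)*0.000000] = 0.000000
  V(0,0) = exp(-r*dt) * [p*0.210084 + (1-p)*0.000000] = 0.115213


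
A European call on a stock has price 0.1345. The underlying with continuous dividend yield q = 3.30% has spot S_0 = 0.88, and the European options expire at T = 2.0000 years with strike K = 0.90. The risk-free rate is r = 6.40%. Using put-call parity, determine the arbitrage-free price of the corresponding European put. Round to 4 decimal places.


Put-call parity: C - P = S_0 * exp(-qT) - K * exp(-rT).
S_0 * exp(-qT) = 0.8800 * 0.93613086 = 0.82379516
K * exp(-rT) = 0.9000 * 0.87985338 = 0.79186804
P = C - S*exp(-qT) + K*exp(-rT)
P = 0.1345 - 0.82379516 + 0.79186804 = 0.1026

Answer: Put price = 0.1026


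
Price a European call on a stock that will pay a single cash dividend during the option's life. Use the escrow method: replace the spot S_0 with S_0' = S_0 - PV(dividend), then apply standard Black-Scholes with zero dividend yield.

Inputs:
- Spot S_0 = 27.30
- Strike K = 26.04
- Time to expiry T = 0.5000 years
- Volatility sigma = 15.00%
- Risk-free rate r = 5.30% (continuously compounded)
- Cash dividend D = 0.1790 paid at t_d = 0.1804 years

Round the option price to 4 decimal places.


Answer: Price = 2.2072

Derivation:
PV(D) = D * exp(-r * t_d) = 0.1790 * 0.99048436 = 0.17729670
S_0' = S_0 - PV(D) = 27.3000 - 0.17729670 = 27.12270330
d1 = (ln(S_0'/K) + (r + sigma^2/2)*T) / (sigma*sqrt(T)) = 0.68695254
d2 = d1 - sigma*sqrt(T) = 0.58088652
exp(-rT) = 0.97384804
N(d1) = 0.75394368; N(d2) = 0.71934153
C = S_0' * N(d1) - K * exp(-rT) * N(d2) = 27.12270330 * 0.75394368 - 26.0400 * 0.97384804 * 0.71934153 = 2.2072


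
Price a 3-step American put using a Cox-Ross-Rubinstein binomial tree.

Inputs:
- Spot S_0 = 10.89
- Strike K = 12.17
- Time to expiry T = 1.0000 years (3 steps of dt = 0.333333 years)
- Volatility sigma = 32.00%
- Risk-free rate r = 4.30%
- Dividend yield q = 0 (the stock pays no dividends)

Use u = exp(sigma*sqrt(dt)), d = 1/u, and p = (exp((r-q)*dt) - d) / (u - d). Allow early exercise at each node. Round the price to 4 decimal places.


Answer: Price = V(0,0) = 1.9370

Derivation:
dt = T/N = 0.333333
u = exp(sigma*sqrt(dt)) = 1.202920; d = 1/u = 0.831310
p = (exp((r-q)*dt) - d) / (u - d) = 0.492792
Discount per step: exp(-r*dt) = 0.985769
Stock lattice S(k, i) with i counting down-moves:
  k=0: S(0,0) = 10.8900
  k=1: S(1,0) = 13.0998; S(1,1) = 9.0530
  k=2: S(2,0) = 15.7580; S(2,1) = 10.8900; S(2,2) = 7.5258
  k=3: S(3,0) = 18.9556; S(3,1) = 13.0998; S(3,2) = 9.0530; S(3,3) = 6.2563
Terminal payoffs V(N, i) = max(K - S_T, 0):
  V(3,0) = 0.000000; V(3,1) = 0.000000; V(3,2) = 3.117030; V(3,3) = 5.913702
Backward induction: V(k, i) = exp(-r*dt) * [p * V(k+1, i) + (1-p) * V(k+1, i+1)]; then take max(V_cont, immediate exercise) for American.
  V(2,0) = exp(-r*dt) * [p*0.000000 + (1-p)*0.000000] = 0.000000; exercise = 0.000000; V(2,0) = max -> 0.000000
  V(2,1) = exp(-r*dt) * [p*0.000000 + (1-p)*3.117030] = 1.558485; exercise = 1.280000; V(2,1) = max -> 1.558485
  V(2,2) = exp(-r*dt) * [p*3.117030 + (1-p)*5.913702] = 4.470980; exercise = 4.644173; V(2,2) = max -> 4.644173
  V(1,0) = exp(-r*dt) * [p*0.000000 + (1-p)*1.558485] = 0.779227; exercise = 0.000000; V(1,0) = max -> 0.779227
  V(1,1) = exp(-r*dt) * [p*1.558485 + (1-p)*4.644173] = 3.079120; exercise = 3.117030; V(1,1) = max -> 3.117030
  V(0,0) = exp(-r*dt) * [p*0.779227 + (1-p)*3.117030] = 1.937017; exercise = 1.280000; V(0,0) = max -> 1.937017


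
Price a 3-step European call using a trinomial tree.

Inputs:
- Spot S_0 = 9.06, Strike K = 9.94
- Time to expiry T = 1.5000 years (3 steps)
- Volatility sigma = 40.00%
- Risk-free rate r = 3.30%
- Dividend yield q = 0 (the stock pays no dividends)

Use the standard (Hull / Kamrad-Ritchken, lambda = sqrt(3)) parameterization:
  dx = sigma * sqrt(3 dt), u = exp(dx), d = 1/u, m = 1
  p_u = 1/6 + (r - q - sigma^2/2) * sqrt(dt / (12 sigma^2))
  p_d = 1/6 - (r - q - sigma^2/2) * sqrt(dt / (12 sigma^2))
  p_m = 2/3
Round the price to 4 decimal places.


Answer: Price = V(0,0) = 1.5628

Derivation:
dt = T/N = 0.500000; dx = sigma*sqrt(3*dt) = 0.489898
u = exp(dx) = 1.632150; d = 1/u = 0.612689
p_u = 0.142682, p_m = 0.666667, p_d = 0.190651
Discount per step: exp(-r*dt) = 0.983635
Stock lattice S(k, j) with j the centered position index:
  k=0: S(0,+0) = 9.0600
  k=1: S(1,-1) = 5.5510; S(1,+0) = 9.0600; S(1,+1) = 14.7873
  k=2: S(2,-2) = 3.4010; S(2,-1) = 5.5510; S(2,+0) = 9.0600; S(2,+1) = 14.7873; S(2,+2) = 24.1350
  k=3: S(3,-3) = 2.0838; S(3,-2) = 3.4010; S(3,-1) = 5.5510; S(3,+0) = 9.0600; S(3,+1) = 14.7873; S(3,+2) = 24.1350; S(3,+3) = 39.3920
Terminal payoffs V(N, j) = max(S_T - K, 0):
  V(3,-3) = 0.000000; V(3,-2) = 0.000000; V(3,-1) = 0.000000; V(3,+0) = 0.000000; V(3,+1) = 4.847276; V(3,+2) = 14.195047; V(3,+3) = 29.452008
Backward induction: V(k, j) = exp(-r*dt) * [p_u * V(k+1, j+1) + p_m * V(k+1, j) + p_d * V(k+1, j-1)]
  V(2,-2) = exp(-r*dt) * [p_u*0.000000 + p_m*0.000000 + p_d*0.000000] = 0.000000
  V(2,-1) = exp(-r*dt) * [p_u*0.000000 + p_m*0.000000 + p_d*0.000000] = 0.000000
  V(2,+0) = exp(-r*dt) * [p_u*4.847276 + p_m*0.000000 + p_d*0.000000] = 0.680301
  V(2,+1) = exp(-r*dt) * [p_u*14.195047 + p_m*4.847276 + p_d*0.000000] = 5.170869
  V(2,+2) = exp(-r*dt) * [p_u*29.452008 + p_m*14.195047 + p_d*4.847276] = 14.351022
  V(1,-1) = exp(-r*dt) * [p_u*0.680301 + p_m*0.000000 + p_d*0.000000] = 0.095478
  V(1,+0) = exp(-r*dt) * [p_u*5.170869 + p_m*0.680301 + p_d*0.000000] = 1.171829
  V(1,+1) = exp(-r*dt) * [p_u*14.351022 + p_m*5.170869 + p_d*0.680301] = 5.532536
  V(0,+0) = exp(-r*dt) * [p_u*5.532536 + p_m*1.171829 + p_d*0.095478] = 1.562816


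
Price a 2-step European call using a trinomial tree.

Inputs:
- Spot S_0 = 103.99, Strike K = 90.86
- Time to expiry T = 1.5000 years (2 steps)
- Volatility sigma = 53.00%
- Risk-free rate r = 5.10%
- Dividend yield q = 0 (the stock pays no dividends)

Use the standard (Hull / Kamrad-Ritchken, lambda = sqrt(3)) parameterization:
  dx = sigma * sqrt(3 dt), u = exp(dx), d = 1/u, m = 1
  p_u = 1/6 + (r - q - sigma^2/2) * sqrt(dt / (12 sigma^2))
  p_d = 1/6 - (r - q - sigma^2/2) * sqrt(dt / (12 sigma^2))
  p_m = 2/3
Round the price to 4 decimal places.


Answer: Price = V(0,0) = 33.4877

Derivation:
dt = T/N = 0.750000; dx = sigma*sqrt(3*dt) = 0.795000
u = exp(dx) = 2.214441; d = 1/u = 0.451581
p_u = 0.124473, p_m = 0.666667, p_d = 0.208860
Discount per step: exp(-r*dt) = 0.962472
Stock lattice S(k, j) with j the centered position index:
  k=0: S(0,+0) = 103.9900
  k=1: S(1,-1) = 46.9599; S(1,+0) = 103.9900; S(1,+1) = 230.2797
  k=2: S(2,-2) = 21.2062; S(2,-1) = 46.9599; S(2,+0) = 103.9900; S(2,+1) = 230.2797; S(2,+2) = 509.9409
Terminal payoffs V(N, j) = max(S_T - K, 0):
  V(2,-2) = 0.000000; V(2,-1) = 0.000000; V(2,+0) = 13.130000; V(2,+1) = 139.419719; V(2,+2) = 419.080851
Backward induction: V(k, j) = exp(-r*dt) * [p_u * V(k+1, j+1) + p_m * V(k+1, j) + p_d * V(k+1, j-1)]
  V(1,-1) = exp(-r*dt) * [p_u*13.130000 + p_m*0.000000 + p_d*0.000000] = 1.573001
  V(1,+0) = exp(-r*dt) * [p_u*139.419719 + p_m*13.130000 + p_d*0.000000] = 25.127612
  V(1,+1) = exp(-r*dt) * [p_u*419.080851 + p_m*139.419719 + p_d*13.130000] = 142.304586
  V(0,+0) = exp(-r*dt) * [p_u*142.304586 + p_m*25.127612 + p_d*1.573001] = 33.487679


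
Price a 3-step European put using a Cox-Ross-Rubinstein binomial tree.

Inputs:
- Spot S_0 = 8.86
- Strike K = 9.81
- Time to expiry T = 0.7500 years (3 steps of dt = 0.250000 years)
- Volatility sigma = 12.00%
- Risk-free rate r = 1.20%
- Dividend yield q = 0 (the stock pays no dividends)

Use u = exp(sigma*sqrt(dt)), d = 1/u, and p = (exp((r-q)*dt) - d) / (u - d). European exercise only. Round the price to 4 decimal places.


dt = T/N = 0.250000
u = exp(sigma*sqrt(dt)) = 1.061837; d = 1/u = 0.941765
p = (exp((r-q)*dt) - d) / (u - d) = 0.510027
Discount per step: exp(-r*dt) = 0.997004
Stock lattice S(k, i) with i counting down-moves:
  k=0: S(0,0) = 8.8600
  k=1: S(1,0) = 9.4079; S(1,1) = 8.3440
  k=2: S(2,0) = 9.9896; S(2,1) = 8.8600; S(2,2) = 7.8581
  k=3: S(3,0) = 10.6073; S(3,1) = 9.4079; S(3,2) = 8.3440; S(3,3) = 7.4005
Terminal payoffs V(N, i) = max(K - S_T, 0):
  V(3,0) = 0.000000; V(3,1) = 0.402128; V(3,2) = 1.465966; V(3,3) = 2.409506
Backward induction: V(k, i) = exp(-r*dt) * [p * V(k+1, i) + (1-p) * V(k+1, i+1)].
  V(2,0) = exp(-r*dt) * [p*0.000000 + (1-p)*0.402128] = 0.196442
  V(2,1) = exp(-r*dt) * [p*0.402128 + (1-p)*1.465966] = 0.920614
  V(2,2) = exp(-r*dt) * [p*1.465966 + (1-p)*2.409506] = 1.922499
  V(1,0) = exp(-r*dt) * [p*0.196442 + (1-p)*0.920614] = 0.549615
  V(1,1) = exp(-r*dt) * [p*0.920614 + (1-p)*1.922499] = 1.407282
  V(0,0) = exp(-r*dt) * [p*0.549615 + (1-p)*1.407282] = 0.966944

Answer: Price = V(0,0) = 0.9669


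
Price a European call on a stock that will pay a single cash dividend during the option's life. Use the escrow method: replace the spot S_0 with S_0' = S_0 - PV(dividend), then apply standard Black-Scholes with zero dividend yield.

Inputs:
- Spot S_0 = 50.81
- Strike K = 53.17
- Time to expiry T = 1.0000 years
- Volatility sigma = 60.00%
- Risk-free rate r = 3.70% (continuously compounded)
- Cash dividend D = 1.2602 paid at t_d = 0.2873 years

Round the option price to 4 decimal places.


Answer: Price = 11.0656

Derivation:
PV(D) = D * exp(-r * t_d) = 1.2602 * 0.98942620 = 1.24687490
S_0' = S_0 - PV(D) = 50.8100 - 1.24687490 = 49.56312510
d1 = (ln(S_0'/K) + (r + sigma^2/2)*T) / (sigma*sqrt(T)) = 0.24458797
d2 = d1 - sigma*sqrt(T) = -0.35541203
exp(-rT) = 0.96367614
N(d1) = 0.59661226; N(d2) = 0.36114047
C = S_0' * N(d1) - K * exp(-rT) * N(d2) = 49.56312510 * 0.59661226 - 53.1700 * 0.96367614 * 0.36114047 = 11.0656


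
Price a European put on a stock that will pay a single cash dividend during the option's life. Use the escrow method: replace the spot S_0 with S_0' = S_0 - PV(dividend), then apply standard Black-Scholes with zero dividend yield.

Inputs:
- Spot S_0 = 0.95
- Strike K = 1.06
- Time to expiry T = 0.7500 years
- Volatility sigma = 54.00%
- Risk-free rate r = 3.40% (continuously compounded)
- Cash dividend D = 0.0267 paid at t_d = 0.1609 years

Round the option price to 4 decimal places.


PV(D) = D * exp(-r * t_d) = 0.0267 * 0.99454434 = 0.02655433
S_0' = S_0 - PV(D) = 0.9500 - 0.02655433 = 0.92344567
d1 = (ln(S_0'/K) + (r + sigma^2/2)*T) / (sigma*sqrt(T)) = -0.00654806
d2 = d1 - sigma*sqrt(T) = -0.47420178
exp(-rT) = 0.97482238
N(-d1) = 0.50261228; N(-d2) = 0.68232199
P = K * exp(-rT) * N(-d2) - S_0' * N(-d1) = 1.0600 * 0.97482238 * 0.68232199 - 0.92344567 * 0.50261228 = 0.2409

Answer: Price = 0.2409


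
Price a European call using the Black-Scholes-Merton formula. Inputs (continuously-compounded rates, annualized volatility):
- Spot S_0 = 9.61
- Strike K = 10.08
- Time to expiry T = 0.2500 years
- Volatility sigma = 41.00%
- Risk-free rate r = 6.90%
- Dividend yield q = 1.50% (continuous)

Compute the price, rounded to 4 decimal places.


d1 = (ln(S/K) + (r - q + 0.5*sigma^2) * T) / (sigma * sqrt(T)) = -0.06456849
d2 = d1 - sigma * sqrt(T) = -0.26956849
exp(-rT) = 0.98289793; exp(-qT) = 0.99625702
C = S_0 * exp(-qT) * N(d1) - K * exp(-rT) * N(d2)
N(d1) = 0.47425879; N(d2) = 0.39374612
C = 9.6100 * 0.99625702 * 0.47425879 - 10.0800 * 0.98289793 * 0.39374612 = 0.6395

Answer: Price = 0.6395


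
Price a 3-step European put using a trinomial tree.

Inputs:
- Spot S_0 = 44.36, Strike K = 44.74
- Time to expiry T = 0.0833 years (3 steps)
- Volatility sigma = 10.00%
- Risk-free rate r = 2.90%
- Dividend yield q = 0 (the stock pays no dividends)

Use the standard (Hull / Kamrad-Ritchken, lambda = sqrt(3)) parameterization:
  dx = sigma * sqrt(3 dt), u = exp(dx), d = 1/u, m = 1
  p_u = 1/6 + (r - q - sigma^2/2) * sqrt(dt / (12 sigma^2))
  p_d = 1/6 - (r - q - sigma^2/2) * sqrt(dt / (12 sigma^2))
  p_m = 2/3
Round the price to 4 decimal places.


dt = T/N = 0.027767; dx = sigma*sqrt(3*dt) = 0.028862
u = exp(dx) = 1.029282; d = 1/u = 0.971551
p_u = 0.178211, p_m = 0.666667, p_d = 0.155122
Discount per step: exp(-r*dt) = 0.999195
Stock lattice S(k, j) with j the centered position index:
  k=0: S(0,+0) = 44.3600
  k=1: S(1,-1) = 43.0980; S(1,+0) = 44.3600; S(1,+1) = 45.6590
  k=2: S(2,-2) = 41.8719; S(2,-1) = 43.0980; S(2,+0) = 44.3600; S(2,+1) = 45.6590; S(2,+2) = 46.9960
  k=3: S(3,-3) = 40.6807; S(3,-2) = 41.8719; S(3,-1) = 43.0980; S(3,+0) = 44.3600; S(3,+1) = 45.6590; S(3,+2) = 46.9960; S(3,+3) = 48.3721
Terminal payoffs V(N, j) = max(K - S_T, 0):
  V(3,-3) = 4.059334; V(3,-2) = 2.868111; V(3,-1) = 1.642007; V(3,+0) = 0.380000; V(3,+1) = 0.000000; V(3,+2) = 0.000000; V(3,+3) = 0.000000
Backward induction: V(k, j) = exp(-r*dt) * [p_u * V(k+1, j+1) + p_m * V(k+1, j) + p_d * V(k+1, j-1)]
  V(2,-2) = exp(-r*dt) * [p_u*1.642007 + p_m*2.868111 + p_d*4.059334] = 2.832109
  V(2,-1) = exp(-r*dt) * [p_u*0.380000 + p_m*1.642007 + p_d*2.868111] = 1.606005
  V(2,+0) = exp(-r*dt) * [p_u*0.000000 + p_m*0.380000 + p_d*1.642007] = 0.507636
  V(2,+1) = exp(-r*dt) * [p_u*0.000000 + p_m*0.000000 + p_d*0.380000] = 0.058899
  V(2,+2) = exp(-r*dt) * [p_u*0.000000 + p_m*0.000000 + p_d*0.000000] = 0.000000
  V(1,-1) = exp(-r*dt) * [p_u*0.507636 + p_m*1.606005 + p_d*2.832109] = 1.599171
  V(1,+0) = exp(-r*dt) * [p_u*0.058899 + p_m*0.507636 + p_d*1.606005] = 0.597566
  V(1,+1) = exp(-r*dt) * [p_u*0.000000 + p_m*0.058899 + p_d*0.507636] = 0.117916
  V(0,+0) = exp(-r*dt) * [p_u*0.117916 + p_m*0.597566 + p_d*1.599171] = 0.666920

Answer: Price = V(0,0) = 0.6669


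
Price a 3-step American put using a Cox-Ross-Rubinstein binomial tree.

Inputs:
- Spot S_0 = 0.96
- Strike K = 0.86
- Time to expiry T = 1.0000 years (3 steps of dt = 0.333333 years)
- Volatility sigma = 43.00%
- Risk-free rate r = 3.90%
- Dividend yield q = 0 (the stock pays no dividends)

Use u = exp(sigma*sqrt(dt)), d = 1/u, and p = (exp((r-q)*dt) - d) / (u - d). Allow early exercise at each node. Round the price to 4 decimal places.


Answer: Price = V(0,0) = 0.1055

Derivation:
dt = T/N = 0.333333
u = exp(sigma*sqrt(dt)) = 1.281794; d = 1/u = 0.780157
p = (exp((r-q)*dt) - d) / (u - d) = 0.464336
Discount per step: exp(-r*dt) = 0.987084
Stock lattice S(k, i) with i counting down-moves:
  k=0: S(0,0) = 0.9600
  k=1: S(1,0) = 1.2305; S(1,1) = 0.7490
  k=2: S(2,0) = 1.5773; S(2,1) = 0.9600; S(2,2) = 0.5843
  k=3: S(3,0) = 2.0217; S(3,1) = 1.2305; S(3,2) = 0.7490; S(3,3) = 0.4558
Terminal payoffs V(N, i) = max(K - S_T, 0):
  V(3,0) = 0.000000; V(3,1) = 0.000000; V(3,2) = 0.111050; V(3,3) = 0.404156
Backward induction: V(k, i) = exp(-r*dt) * [p * V(k+1, i) + (1-p) * V(k+1, i+1)]; then take max(V_cont, immediate exercise) for American.
  V(2,0) = exp(-r*dt) * [p*0.000000 + (1-p)*0.000000] = 0.000000; exercise = 0.000000; V(2,0) = max -> 0.000000
  V(2,1) = exp(-r*dt) * [p*0.000000 + (1-p)*0.111050] = 0.058717; exercise = 0.000000; V(2,1) = max -> 0.058717
  V(2,2) = exp(-r*dt) * [p*0.111050 + (1-p)*0.404156] = 0.264594; exercise = 0.275701; V(2,2) = max -> 0.275701
  V(1,0) = exp(-r*dt) * [p*0.000000 + (1-p)*0.058717] = 0.031046; exercise = 0.000000; V(1,0) = max -> 0.031046
  V(1,1) = exp(-r*dt) * [p*0.058717 + (1-p)*0.275701] = 0.172688; exercise = 0.111050; V(1,1) = max -> 0.172688
  V(0,0) = exp(-r*dt) * [p*0.031046 + (1-p)*0.172688] = 0.105538; exercise = 0.000000; V(0,0) = max -> 0.105538


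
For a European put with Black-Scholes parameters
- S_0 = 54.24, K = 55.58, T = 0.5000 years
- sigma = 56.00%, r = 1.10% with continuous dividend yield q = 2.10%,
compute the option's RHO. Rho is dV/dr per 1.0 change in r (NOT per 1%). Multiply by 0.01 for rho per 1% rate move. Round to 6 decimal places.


d1 = 0.1237316137; d2 = -0.2722481838
phi(d1) = 0.3959001328; exp(-qT) = 0.9895549326; exp(-rT) = 0.9945150973
N(-d2) = 0.6072844024
Rho = -K*T*exp(-rT)*N(-d2) = -55.5800 * 0.5000 * 0.9945150973 * 0.6072844024 = -16.783868

Answer: Rho = -16.783868


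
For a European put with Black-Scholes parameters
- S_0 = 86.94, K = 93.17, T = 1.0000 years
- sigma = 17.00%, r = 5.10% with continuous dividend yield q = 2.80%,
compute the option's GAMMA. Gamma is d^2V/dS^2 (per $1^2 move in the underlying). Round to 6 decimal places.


d1 = -0.1868091524; d2 = -0.3568091524
phi(d1) = 0.3920415841; exp(-qT) = 0.9723883668; exp(-rT) = 0.9502786705
Gamma = exp(-qT) * phi(d1) / (S * sigma * sqrt(T)) = 0.9723883668 * 0.3920415841 / (86.9400 * 0.1700 * 1.0000000000) = 0.025793

Answer: Gamma = 0.025793


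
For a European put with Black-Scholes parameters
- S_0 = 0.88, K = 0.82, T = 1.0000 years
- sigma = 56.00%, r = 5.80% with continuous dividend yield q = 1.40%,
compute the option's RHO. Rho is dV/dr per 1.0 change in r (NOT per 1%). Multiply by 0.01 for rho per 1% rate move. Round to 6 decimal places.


Answer: Rho = -0.410127

Derivation:
d1 = 0.4846742272; d2 = -0.0753257728
phi(d1) = 0.3547318644; exp(-qT) = 0.9860975443; exp(-rT) = 0.9436499474
N(-d2) = 0.5300222420
Rho = -K*T*exp(-rT)*N(-d2) = -0.8200 * 1.0000 * 0.9436499474 * 0.5300222420 = -0.410127


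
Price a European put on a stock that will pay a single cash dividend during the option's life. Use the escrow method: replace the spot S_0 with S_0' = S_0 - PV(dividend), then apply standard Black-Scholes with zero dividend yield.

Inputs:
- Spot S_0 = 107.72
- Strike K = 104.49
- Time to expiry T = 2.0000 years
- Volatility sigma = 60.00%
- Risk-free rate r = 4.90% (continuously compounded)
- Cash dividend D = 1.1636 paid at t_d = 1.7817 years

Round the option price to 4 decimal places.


PV(D) = D * exp(-r * t_d) = 1.1636 * 0.91639911 = 1.06632200
S_0' = S_0 - PV(D) = 107.7200 - 1.06632200 = 106.65367800
d1 = (ln(S_0'/K) + (r + sigma^2/2)*T) / (sigma*sqrt(T)) = 0.56391242
d2 = d1 - sigma*sqrt(T) = -0.28461571
exp(-rT) = 0.90664890
N(-d1) = 0.28640687; N(-d2) = 0.61203071
P = K * exp(-rT) * N(-d2) - S_0' * N(-d1) = 104.4900 * 0.90664890 * 0.61203071 - 106.65367800 * 0.28640687 = 27.4348

Answer: Price = 27.4348


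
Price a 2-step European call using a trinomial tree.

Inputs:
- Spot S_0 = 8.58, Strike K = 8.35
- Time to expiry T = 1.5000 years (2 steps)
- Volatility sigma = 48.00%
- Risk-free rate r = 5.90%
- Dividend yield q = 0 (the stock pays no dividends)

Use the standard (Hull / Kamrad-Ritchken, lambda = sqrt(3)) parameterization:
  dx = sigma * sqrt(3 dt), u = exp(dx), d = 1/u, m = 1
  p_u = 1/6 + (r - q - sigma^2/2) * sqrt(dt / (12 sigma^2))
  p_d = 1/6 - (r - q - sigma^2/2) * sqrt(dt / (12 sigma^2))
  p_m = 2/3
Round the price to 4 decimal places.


dt = T/N = 0.750000; dx = sigma*sqrt(3*dt) = 0.720000
u = exp(dx) = 2.054433; d = 1/u = 0.486752
p_u = 0.137396, p_m = 0.666667, p_d = 0.195937
Discount per step: exp(-r*dt) = 0.956715
Stock lattice S(k, j) with j the centered position index:
  k=0: S(0,+0) = 8.5800
  k=1: S(1,-1) = 4.1763; S(1,+0) = 8.5800; S(1,+1) = 17.6270
  k=2: S(2,-2) = 2.0328; S(2,-1) = 4.1763; S(2,+0) = 8.5800; S(2,+1) = 17.6270; S(2,+2) = 36.2136
Terminal payoffs V(N, j) = max(S_T - K, 0):
  V(2,-2) = 0.000000; V(2,-1) = 0.000000; V(2,+0) = 0.230000; V(2,+1) = 9.277037; V(2,+2) = 27.863570
Backward induction: V(k, j) = exp(-r*dt) * [p_u * V(k+1, j+1) + p_m * V(k+1, j) + p_d * V(k+1, j-1)]
  V(1,-1) = exp(-r*dt) * [p_u*0.230000 + p_m*0.000000 + p_d*0.000000] = 0.030233
  V(1,+0) = exp(-r*dt) * [p_u*9.277037 + p_m*0.230000 + p_d*0.000000] = 1.366150
  V(1,+1) = exp(-r*dt) * [p_u*27.863570 + p_m*9.277037 + p_d*0.230000] = 9.622728
  V(0,+0) = exp(-r*dt) * [p_u*9.622728 + p_m*1.366150 + p_d*0.030233] = 2.141906

Answer: Price = V(0,0) = 2.1419


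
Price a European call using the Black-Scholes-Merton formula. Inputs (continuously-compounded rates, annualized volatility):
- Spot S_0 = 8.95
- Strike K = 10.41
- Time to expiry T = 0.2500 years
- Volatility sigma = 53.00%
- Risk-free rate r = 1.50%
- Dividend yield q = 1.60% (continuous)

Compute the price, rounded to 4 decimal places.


Answer: Price = 0.4482

Derivation:
d1 = (ln(S/K) + (r - q + 0.5*sigma^2) * T) / (sigma * sqrt(T)) = -0.43868245
d2 = d1 - sigma * sqrt(T) = -0.70368245
exp(-rT) = 0.99625702; exp(-qT) = 0.99600799
C = S_0 * exp(-qT) * N(d1) - K * exp(-rT) * N(d2)
N(d1) = 0.33044582; N(d2) = 0.24081527
C = 8.9500 * 0.99600799 * 0.33044582 - 10.4100 * 0.99625702 * 0.24081527 = 0.4482


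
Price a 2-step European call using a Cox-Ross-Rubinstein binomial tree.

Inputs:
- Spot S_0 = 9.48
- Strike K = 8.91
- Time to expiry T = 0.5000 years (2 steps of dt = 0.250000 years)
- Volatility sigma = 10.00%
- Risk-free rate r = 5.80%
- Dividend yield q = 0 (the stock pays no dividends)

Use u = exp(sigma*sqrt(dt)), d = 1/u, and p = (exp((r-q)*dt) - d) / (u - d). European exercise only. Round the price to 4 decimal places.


Answer: Price = V(0,0) = 0.8680

Derivation:
dt = T/N = 0.250000
u = exp(sigma*sqrt(dt)) = 1.051271; d = 1/u = 0.951229
p = (exp((r-q)*dt) - d) / (u - d) = 0.633498
Discount per step: exp(-r*dt) = 0.985605
Stock lattice S(k, i) with i counting down-moves:
  k=0: S(0,0) = 9.4800
  k=1: S(1,0) = 9.9660; S(1,1) = 9.0177
  k=2: S(2,0) = 10.4770; S(2,1) = 9.4800; S(2,2) = 8.5779
Terminal payoffs V(N, i) = max(S_T - K, 0):
  V(2,0) = 1.567020; V(2,1) = 0.570000; V(2,2) = 0.000000
Backward induction: V(k, i) = exp(-r*dt) * [p * V(k+1, i) + (1-p) * V(k+1, i+1)].
  V(1,0) = exp(-r*dt) * [p*1.567020 + (1-p)*0.570000] = 1.184313
  V(1,1) = exp(-r*dt) * [p*0.570000 + (1-p)*0.000000] = 0.355896
  V(0,0) = exp(-r*dt) * [p*1.184313 + (1-p)*0.355896] = 0.868018


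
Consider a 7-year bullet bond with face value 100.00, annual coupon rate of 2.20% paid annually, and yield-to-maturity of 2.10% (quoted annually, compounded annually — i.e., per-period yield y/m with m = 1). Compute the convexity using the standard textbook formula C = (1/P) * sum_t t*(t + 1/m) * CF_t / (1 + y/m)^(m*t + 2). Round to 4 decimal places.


Answer: Convexity = 49.2932

Derivation:
Coupon per period c = face * coupon_rate / m = 2.200000
Periods per year m = 1; per-period yield y/m = 0.021000
Number of cashflows N = 7
Cashflows (t years, CF_t, discount factor 1/(1+y/m)^(m*t), PV):
  t = 1.0000: CF_t = 2.200000, DF = 0.979432, PV = 2.154750
  t = 2.0000: CF_t = 2.200000, DF = 0.959287, PV = 2.110431
  t = 3.0000: CF_t = 2.200000, DF = 0.939556, PV = 2.067024
  t = 4.0000: CF_t = 2.200000, DF = 0.920231, PV = 2.024509
  t = 5.0000: CF_t = 2.200000, DF = 0.901304, PV = 1.982869
  t = 6.0000: CF_t = 2.200000, DF = 0.882766, PV = 1.942085
  t = 7.0000: CF_t = 102.200000, DF = 0.864609, PV = 88.363051
Price P = sum_t PV_t = 100.644719
Convexity numerator sum_t t*(t + 1/m) * CF_t / (1+y/m)^(m*t + 2):
  t = 1.0000: term = 4.134047
  t = 2.0000: term = 12.147054
  t = 3.0000: term = 23.794425
  t = 4.0000: term = 38.841699
  t = 5.0000: term = 57.064201
  t = 6.0000: term = 78.246701
  t = 7.0000: term = 4746.868972
Convexity = (1/P) * sum = 4961.097100 / 100.644719 = 49.293169


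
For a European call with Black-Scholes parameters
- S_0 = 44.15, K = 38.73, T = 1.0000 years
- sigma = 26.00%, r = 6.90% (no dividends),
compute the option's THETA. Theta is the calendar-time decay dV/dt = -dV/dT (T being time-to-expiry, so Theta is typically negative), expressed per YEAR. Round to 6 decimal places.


Answer: Theta = -3.370671

Derivation:
d1 = 0.8991478212; d2 = 0.6391478212
phi(d1) = 0.2662893085; exp(-qT) = 1.0000000000; exp(-rT) = 0.9333266801
Theta = -S*exp(-qT)*phi(d1)*sigma/(2*sqrt(T)) - r*K*exp(-rT)*N(d2) + q*S*exp(-qT)*N(d1)
N(d1) = 0.8157130355; N(d2) = 0.7386366136; sqrt(T) = 1.0000000000
Term 1 = -44.1500 * 1.0000000000 * 0.2662893085 * 0.2600 / (2 * 1.0000000000) = -1.5283674861
Term 2 = -0.0690 * 38.7300 * 0.9333266801 * 0.7386366136 = -1.8423031724
Term 3 = 0 (no dividend yield, q = 0)
Theta = -1.5283674861 + (-1.8423031724) + (0.0000000000) = -3.370671


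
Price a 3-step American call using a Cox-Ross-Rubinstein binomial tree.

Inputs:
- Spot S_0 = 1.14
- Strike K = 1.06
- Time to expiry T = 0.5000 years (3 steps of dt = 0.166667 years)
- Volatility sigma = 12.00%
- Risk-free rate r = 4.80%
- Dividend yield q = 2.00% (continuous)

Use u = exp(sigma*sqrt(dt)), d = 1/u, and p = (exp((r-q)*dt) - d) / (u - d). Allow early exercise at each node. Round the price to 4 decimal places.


Answer: Price = V(0,0) = 0.1012

Derivation:
dt = T/N = 0.166667
u = exp(sigma*sqrt(dt)) = 1.050210; d = 1/u = 0.952191
p = (exp((r-q)*dt) - d) / (u - d) = 0.535476
Discount per step: exp(-r*dt) = 0.992032
Stock lattice S(k, i) with i counting down-moves:
  k=0: S(0,0) = 1.1400
  k=1: S(1,0) = 1.1972; S(1,1) = 1.0855
  k=2: S(2,0) = 1.2574; S(2,1) = 1.1400; S(2,2) = 1.0336
  k=3: S(3,0) = 1.3205; S(3,1) = 1.1972; S(3,2) = 1.0855; S(3,3) = 0.9842
Terminal payoffs V(N, i) = max(S_T - K, 0):
  V(3,0) = 0.260483; V(3,1) = 0.137239; V(3,2) = 0.025498; V(3,3) = 0.000000
Backward induction: V(k, i) = exp(-r*dt) * [p * V(k+1, i) + (1-p) * V(k+1, i+1)]; then take max(V_cont, immediate exercise) for American.
  V(2,0) = exp(-r*dt) * [p*0.260483 + (1-p)*0.137239] = 0.201614; exercise = 0.197352; V(2,0) = max -> 0.201614
  V(2,1) = exp(-r*dt) * [p*0.137239 + (1-p)*0.025498] = 0.084652; exercise = 0.080000; V(2,1) = max -> 0.084652
  V(2,2) = exp(-r*dt) * [p*0.025498 + (1-p)*0.000000] = 0.013545; exercise = 0.000000; V(2,2) = max -> 0.013545
  V(1,0) = exp(-r*dt) * [p*0.201614 + (1-p)*0.084652] = 0.146109; exercise = 0.137239; V(1,0) = max -> 0.146109
  V(1,1) = exp(-r*dt) * [p*0.084652 + (1-p)*0.013545] = 0.051210; exercise = 0.025498; V(1,1) = max -> 0.051210
  V(0,0) = exp(-r*dt) * [p*0.146109 + (1-p)*0.051210] = 0.101213; exercise = 0.080000; V(0,0) = max -> 0.101213


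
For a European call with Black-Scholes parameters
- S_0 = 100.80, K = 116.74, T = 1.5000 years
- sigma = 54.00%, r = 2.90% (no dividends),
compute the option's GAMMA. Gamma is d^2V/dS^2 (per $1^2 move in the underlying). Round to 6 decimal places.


Answer: Gamma = 0.005894

Derivation:
d1 = 0.1744718863; d2 = -0.4868903443
phi(d1) = 0.3929162663; exp(-qT) = 1.0000000000; exp(-rT) = 0.9574325541
Gamma = exp(-qT) * phi(d1) / (S * sigma * sqrt(T)) = 1.0000000000 * 0.3929162663 / (100.8000 * 0.5400 * 1.2247448714) = 0.005894


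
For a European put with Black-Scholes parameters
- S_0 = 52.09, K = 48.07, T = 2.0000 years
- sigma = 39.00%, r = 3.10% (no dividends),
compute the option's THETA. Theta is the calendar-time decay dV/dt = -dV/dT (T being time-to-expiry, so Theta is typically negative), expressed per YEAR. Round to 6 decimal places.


d1 = 0.5338016354; d2 = -0.0177416539
phi(d1) = 0.3459674352; exp(-qT) = 1.0000000000; exp(-rT) = 0.9398828868
Theta = -S*exp(-qT)*phi(d1)*sigma/(2*sqrt(T)) + r*K*exp(-rT)*N(-d2) - q*S*exp(-qT)*N(-d1)
N(-d1) = 0.2967393911; N(-d2) = 0.5070775246; sqrt(T) = 1.4142135624
Term 1 = -52.0900 * 1.0000000000 * 0.3459674352 * 0.3900 / (2 * 1.4142135624) = -2.4849015841
Term 2 = 0.0310 * 48.0700 * 0.9398828868 * 0.5070775246 = 0.7102053175
Term 3 = 0 (no dividend yield, q = 0)
Theta = -2.4849015841 + (0.7102053175) + (0.0000000000) = -1.774696

Answer: Theta = -1.774696


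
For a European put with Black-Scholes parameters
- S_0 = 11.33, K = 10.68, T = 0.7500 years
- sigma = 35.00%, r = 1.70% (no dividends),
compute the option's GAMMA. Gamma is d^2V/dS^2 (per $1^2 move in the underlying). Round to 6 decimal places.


d1 = 0.3885360835; d2 = 0.0854271922
phi(d1) = 0.3699384357; exp(-qT) = 1.0000000000; exp(-rT) = 0.9873309369
Gamma = exp(-qT) * phi(d1) / (S * sigma * sqrt(T)) = 1.0000000000 * 0.3699384357 / (11.3300 * 0.3500 * 0.8660254038) = 0.107721

Answer: Gamma = 0.107721


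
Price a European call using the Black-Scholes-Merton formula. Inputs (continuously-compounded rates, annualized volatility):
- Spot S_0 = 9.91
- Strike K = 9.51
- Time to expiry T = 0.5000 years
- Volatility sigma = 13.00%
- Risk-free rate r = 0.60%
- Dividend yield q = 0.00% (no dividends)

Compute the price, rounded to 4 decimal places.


d1 = (ln(S/K) + (r - q + 0.5*sigma^2) * T) / (sigma * sqrt(T)) = 0.52679968
d2 = d1 - sigma * sqrt(T) = 0.43487580
exp(-rT) = 0.99700450; exp(-qT) = 1.00000000
C = S_0 * exp(-qT) * N(d1) - K * exp(-rT) * N(d2)
N(d1) = 0.70083365; N(d2) = 0.66817371
C = 9.9100 * 1.00000000 * 0.70083365 - 9.5100 * 0.99700450 * 0.66817371 = 0.6100

Answer: Price = 0.6100


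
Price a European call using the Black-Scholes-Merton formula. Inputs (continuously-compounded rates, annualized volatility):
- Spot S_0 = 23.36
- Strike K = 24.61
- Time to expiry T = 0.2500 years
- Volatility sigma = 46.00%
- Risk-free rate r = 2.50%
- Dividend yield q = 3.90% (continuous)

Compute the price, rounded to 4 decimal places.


d1 = (ln(S/K) + (r - q + 0.5*sigma^2) * T) / (sigma * sqrt(T)) = -0.12685959
d2 = d1 - sigma * sqrt(T) = -0.35685959
exp(-rT) = 0.99376949; exp(-qT) = 0.99029738
C = S_0 * exp(-qT) * N(d1) - K * exp(-rT) * N(d2)
N(d1) = 0.44952576; N(d2) = 0.36059846
C = 23.3600 * 0.99029738 * 0.44952576 - 24.6100 * 0.99376949 * 0.36059846 = 1.5800

Answer: Price = 1.5800


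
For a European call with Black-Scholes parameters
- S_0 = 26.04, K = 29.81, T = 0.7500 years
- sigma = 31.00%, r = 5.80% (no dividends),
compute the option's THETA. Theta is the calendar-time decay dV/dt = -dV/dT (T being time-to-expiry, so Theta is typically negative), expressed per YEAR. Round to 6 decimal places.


d1 = -0.2073715163; d2 = -0.4758393915
phi(d1) = 0.3904559945; exp(-qT) = 1.0000000000; exp(-rT) = 0.9574325541
Theta = -S*exp(-qT)*phi(d1)*sigma/(2*sqrt(T)) - r*K*exp(-rT)*N(d2) + q*S*exp(-qT)*N(d1)
N(d1) = 0.4178598629; N(d2) = 0.3170944020; sqrt(T) = 0.8660254038
Term 1 = -26.0400 * 1.0000000000 * 0.3904559945 * 0.3100 / (2 * 0.8660254038) = -1.8197601111
Term 2 = -0.0580 * 29.8100 * 0.9574325541 * 0.3170944020 = -0.5249122821
Term 3 = 0 (no dividend yield, q = 0)
Theta = -1.8197601111 + (-0.5249122821) + (0.0000000000) = -2.344672

Answer: Theta = -2.344672


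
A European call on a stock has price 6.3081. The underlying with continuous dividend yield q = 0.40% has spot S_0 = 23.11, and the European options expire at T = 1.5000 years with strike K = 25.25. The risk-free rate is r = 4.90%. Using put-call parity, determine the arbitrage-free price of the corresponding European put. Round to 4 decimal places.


Answer: Put price = 6.7970

Derivation:
Put-call parity: C - P = S_0 * exp(-qT) - K * exp(-rT).
S_0 * exp(-qT) = 23.1100 * 0.99401796 = 22.97175515
K * exp(-rT) = 25.2500 * 0.92913615 = 23.46068768
P = C - S*exp(-qT) + K*exp(-rT)
P = 6.3081 - 22.97175515 + 23.46068768 = 6.7970


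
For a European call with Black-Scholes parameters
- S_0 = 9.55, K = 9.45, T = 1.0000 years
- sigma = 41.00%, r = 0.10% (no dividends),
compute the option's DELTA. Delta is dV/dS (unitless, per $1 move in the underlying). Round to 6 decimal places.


d1 = 0.2331132024; d2 = -0.1768867976
phi(d1) = 0.3882486028; exp(-qT) = 1.0000000000; exp(-rT) = 0.9990004998
N(d1) = 0.5921632484
Delta = exp(-qT) * N(d1) = 1.0000000000 * 0.5921632484 = 0.592163

Answer: Delta = 0.592163


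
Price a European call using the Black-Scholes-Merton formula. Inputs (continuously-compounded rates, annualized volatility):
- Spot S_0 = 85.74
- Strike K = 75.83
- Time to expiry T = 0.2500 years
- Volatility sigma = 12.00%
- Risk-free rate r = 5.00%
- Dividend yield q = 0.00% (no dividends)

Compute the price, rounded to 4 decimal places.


Answer: Price = 10.8720

Derivation:
d1 = (ln(S/K) + (r - q + 0.5*sigma^2) * T) / (sigma * sqrt(T)) = 2.28542447
d2 = d1 - sigma * sqrt(T) = 2.22542447
exp(-rT) = 0.98757780; exp(-qT) = 1.00000000
C = S_0 * exp(-qT) * N(d1) - K * exp(-rT) * N(d2)
N(d1) = 0.98885602; N(d2) = 0.98697362
C = 85.7400 * 1.00000000 * 0.98885602 - 75.8300 * 0.98757780 * 0.98697362 = 10.8720


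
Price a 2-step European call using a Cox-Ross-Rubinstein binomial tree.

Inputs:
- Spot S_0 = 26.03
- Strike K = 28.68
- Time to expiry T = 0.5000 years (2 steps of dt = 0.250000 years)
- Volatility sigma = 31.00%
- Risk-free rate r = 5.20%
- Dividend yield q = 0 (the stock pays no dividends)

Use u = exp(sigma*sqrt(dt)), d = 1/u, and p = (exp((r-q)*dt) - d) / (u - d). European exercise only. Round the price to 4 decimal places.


dt = T/N = 0.250000
u = exp(sigma*sqrt(dt)) = 1.167658; d = 1/u = 0.856415
p = (exp((r-q)*dt) - d) / (u - d) = 0.503368
Discount per step: exp(-r*dt) = 0.987084
Stock lattice S(k, i) with i counting down-moves:
  k=0: S(0,0) = 26.0300
  k=1: S(1,0) = 30.3941; S(1,1) = 22.2925
  k=2: S(2,0) = 35.4900; S(2,1) = 26.0300; S(2,2) = 19.0916
Terminal payoffs V(N, i) = max(S_T - K, 0):
  V(2,0) = 6.809956; V(2,1) = 0.000000; V(2,2) = 0.000000
Backward induction: V(k, i) = exp(-r*dt) * [p * V(k+1, i) + (1-p) * V(k+1, i+1)].
  V(1,0) = exp(-r*dt) * [p*6.809956 + (1-p)*0.000000] = 3.383640
  V(1,1) = exp(-r*dt) * [p*0.000000 + (1-p)*0.000000] = 0.000000
  V(0,0) = exp(-r*dt) * [p*3.383640 + (1-p)*0.000000] = 1.681218

Answer: Price = V(0,0) = 1.6812


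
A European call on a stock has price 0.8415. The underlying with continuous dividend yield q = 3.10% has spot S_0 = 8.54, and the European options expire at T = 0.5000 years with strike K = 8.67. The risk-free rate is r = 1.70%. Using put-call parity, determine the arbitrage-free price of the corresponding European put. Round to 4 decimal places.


Answer: Put price = 1.0295

Derivation:
Put-call parity: C - P = S_0 * exp(-qT) - K * exp(-rT).
S_0 * exp(-qT) = 8.5400 * 0.98461951 = 8.40865059
K * exp(-rT) = 8.6700 * 0.99153602 = 8.59661732
P = C - S*exp(-qT) + K*exp(-rT)
P = 0.8415 - 8.40865059 + 8.59661732 = 1.0295


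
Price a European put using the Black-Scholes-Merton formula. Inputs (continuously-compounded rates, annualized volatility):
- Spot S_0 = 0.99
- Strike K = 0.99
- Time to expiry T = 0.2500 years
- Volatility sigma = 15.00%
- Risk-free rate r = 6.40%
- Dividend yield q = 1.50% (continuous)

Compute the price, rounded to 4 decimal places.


Answer: Price = 0.0237

Derivation:
d1 = (ln(S/K) + (r - q + 0.5*sigma^2) * T) / (sigma * sqrt(T)) = 0.20083333
d2 = d1 - sigma * sqrt(T) = 0.12583333
exp(-rT) = 0.98412732; exp(-qT) = 0.99625702
P = K * exp(-rT) * N(-d2) - S_0 * exp(-qT) * N(-d1)
N(-d1) = 0.42041445; N(-d2) = 0.44993193
P = 0.9900 * 0.98412732 * 0.44993193 - 0.9900 * 0.99625702 * 0.42041445 = 0.0237


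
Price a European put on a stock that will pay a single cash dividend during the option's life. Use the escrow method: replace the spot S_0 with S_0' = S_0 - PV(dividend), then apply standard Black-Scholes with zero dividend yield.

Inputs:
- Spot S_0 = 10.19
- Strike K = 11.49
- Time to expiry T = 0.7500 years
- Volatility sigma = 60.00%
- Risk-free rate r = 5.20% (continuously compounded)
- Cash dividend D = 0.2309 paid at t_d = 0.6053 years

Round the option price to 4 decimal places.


Answer: Price = 2.7376

Derivation:
PV(D) = D * exp(-r * t_d) = 0.2309 * 0.96901460 = 0.22374547
S_0' = S_0 - PV(D) = 10.1900 - 0.22374547 = 9.96625453
d1 = (ln(S_0'/K) + (r + sigma^2/2)*T) / (sigma*sqrt(T)) = 0.06106008
d2 = d1 - sigma*sqrt(T) = -0.45855516
exp(-rT) = 0.96175071
N(-d1) = 0.47565568; N(-d2) = 0.67672318
P = K * exp(-rT) * N(-d2) - S_0' * N(-d1) = 11.4900 * 0.96175071 * 0.67672318 - 9.96625453 * 0.47565568 = 2.7376
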